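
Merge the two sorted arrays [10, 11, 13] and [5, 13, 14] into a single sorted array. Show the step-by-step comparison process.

Merging process:

Compare 10 vs 5: take 5 from right. Merged: [5]
Compare 10 vs 13: take 10 from left. Merged: [5, 10]
Compare 11 vs 13: take 11 from left. Merged: [5, 10, 11]
Compare 13 vs 13: take 13 from left. Merged: [5, 10, 11, 13]
Append remaining from right: [13, 14]. Merged: [5, 10, 11, 13, 13, 14]

Final merged array: [5, 10, 11, 13, 13, 14]
Total comparisons: 4

The merged array is [5, 10, 11, 13, 13, 14], requiring 4 comparisons. The merge step runs in O(n) time where n is the total number of elements.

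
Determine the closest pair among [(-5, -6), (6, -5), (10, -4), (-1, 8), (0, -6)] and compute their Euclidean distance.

Computing all pairwise distances among 5 points:

d((-5, -6), (6, -5)) = 11.0454
d((-5, -6), (10, -4)) = 15.1327
d((-5, -6), (-1, 8)) = 14.5602
d((-5, -6), (0, -6)) = 5.0
d((6, -5), (10, -4)) = 4.1231 <-- minimum
d((6, -5), (-1, 8)) = 14.7648
d((6, -5), (0, -6)) = 6.0828
d((10, -4), (-1, 8)) = 16.2788
d((10, -4), (0, -6)) = 10.198
d((-1, 8), (0, -6)) = 14.0357

Closest pair: (6, -5) and (10, -4) with distance 4.1231

The closest pair is (6, -5) and (10, -4) with Euclidean distance 4.1231. For 5 points, brute-force pairwise comparison is shown above. For large n, the divide-and-conquer algorithm (sort by x, recurse on halves, check the dividing strip) achieves O(n log n).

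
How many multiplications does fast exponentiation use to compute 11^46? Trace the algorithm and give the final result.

Computing 11^46 by squaring (build up from 11^1; each line after the first costs one multiplication):

11^1 = 11
11^2 = (11^1)^2 = 11^2 = 121
11^4 = (11^2)^2 = 121^2 = 14641
11^5 = 11 * 11^4 = 11 * 14641 = 161051
11^10 = (11^5)^2 = 161051^2 = 25937424601
11^11 = 11 * 11^10 = 11 * 25937424601 = 285311670611
11^22 = (11^11)^2 = 285311670611^2 = 81402749386839761113321
11^23 = 11 * 11^22 = 11 * 81402749386839761113321 = 895430243255237372246531
11^46 = (11^23)^2 = 895430243255237372246531^2 = 801795320536133573571931534665380233173841533961

Result: 801795320536133573571931534665380233173841533961
Multiplications needed: 8 (8 lines after 11^1)

11^46 = 801795320536133573571931534665380233173841533961. Using exponentiation by squaring, this requires 8 multiplications. The key idea: if the exponent is even, square the half-power; if odd, multiply by the base once.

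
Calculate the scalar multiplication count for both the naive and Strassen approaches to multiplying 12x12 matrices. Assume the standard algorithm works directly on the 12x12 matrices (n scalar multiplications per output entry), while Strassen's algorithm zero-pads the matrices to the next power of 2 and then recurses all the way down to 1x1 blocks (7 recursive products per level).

Matrix multiplication for 12x12 matrices:

Strassen's algorithm requires power-of-2 dimensions. Pad 12x12 to 16x16 (next power of 2).

Standard algorithm: 12^3 = 1728 multiplications
Strassen's algorithm: 7^(log2(16)) = 7^4 = 2401 multiplications
Difference: 1728 - 2401 = -673 (Strassen uses MORE here due to padding overhead — for small or just-over-power-of-2 n, padding can outweigh the per-level savings)

Standard: 1728 multiplications (12^3). Strassen: 2401 multiplications (7^4, after padding to 16x16). Strassen reduces 8 recursive multiplications to 7 at each level.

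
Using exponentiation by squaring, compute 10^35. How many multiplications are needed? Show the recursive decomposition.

Computing 10^35 by squaring (build up from 10^1; each line after the first costs one multiplication):

10^1 = 10
10^2 = (10^1)^2 = 10^2 = 100
10^4 = (10^2)^2 = 100^2 = 10000
10^8 = (10^4)^2 = 10000^2 = 100000000
10^16 = (10^8)^2 = 100000000^2 = 10000000000000000
10^17 = 10 * 10^16 = 10 * 10000000000000000 = 100000000000000000
10^34 = (10^17)^2 = 100000000000000000^2 = 10000000000000000000000000000000000
10^35 = 10 * 10^34 = 10 * 10000000000000000000000000000000000 = 100000000000000000000000000000000000

Result: 100000000000000000000000000000000000
Multiplications needed: 7 (7 lines after 10^1)

10^35 = 100000000000000000000000000000000000. Using exponentiation by squaring, this requires 7 multiplications. The key idea: if the exponent is even, square the half-power; if odd, multiply by the base once.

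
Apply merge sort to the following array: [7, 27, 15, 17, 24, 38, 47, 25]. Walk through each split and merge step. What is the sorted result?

Merge sort trace:

Split: [7, 27, 15, 17, 24, 38, 47, 25] -> [7, 27, 15, 17] and [24, 38, 47, 25]
  Split: [7, 27, 15, 17] -> [7, 27] and [15, 17]
    Split: [7, 27] -> [7] and [27]
    Merge: [7] + [27] -> [7, 27]
    Split: [15, 17] -> [15] and [17]
    Merge: [15] + [17] -> [15, 17]
  Merge: [7, 27] + [15, 17] -> [7, 15, 17, 27]
  Split: [24, 38, 47, 25] -> [24, 38] and [47, 25]
    Split: [24, 38] -> [24] and [38]
    Merge: [24] + [38] -> [24, 38]
    Split: [47, 25] -> [47] and [25]
    Merge: [47] + [25] -> [25, 47]
  Merge: [24, 38] + [25, 47] -> [24, 25, 38, 47]
Merge: [7, 15, 17, 27] + [24, 25, 38, 47] -> [7, 15, 17, 24, 25, 27, 38, 47]

Final sorted array: [7, 15, 17, 24, 25, 27, 38, 47]

The merge sort proceeds by recursively splitting the array and merging sorted halves.
After all merges, the sorted array is [7, 15, 17, 24, 25, 27, 38, 47].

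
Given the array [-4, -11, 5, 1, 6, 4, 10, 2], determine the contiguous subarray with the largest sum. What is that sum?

Using Kadane's algorithm on [-4, -11, 5, 1, 6, 4, 10, 2]:

Scanning through the array:
Position 1 (value -11): max_ending_here = -11, max_so_far = -4
Position 2 (value 5): max_ending_here = 5, max_so_far = 5
Position 3 (value 1): max_ending_here = 6, max_so_far = 6
Position 4 (value 6): max_ending_here = 12, max_so_far = 12
Position 5 (value 4): max_ending_here = 16, max_so_far = 16
Position 6 (value 10): max_ending_here = 26, max_so_far = 26
Position 7 (value 2): max_ending_here = 28, max_so_far = 28

Maximum subarray: [5, 1, 6, 4, 10, 2]
Maximum sum: 28

The maximum subarray is [5, 1, 6, 4, 10, 2] with sum 28. This subarray runs from index 2 to index 7.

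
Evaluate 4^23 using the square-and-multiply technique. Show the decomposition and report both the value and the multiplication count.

Computing 4^23 by squaring (build up from 4^1; each line after the first costs one multiplication):

4^1 = 4
4^2 = (4^1)^2 = 4^2 = 16
4^4 = (4^2)^2 = 16^2 = 256
4^5 = 4 * 4^4 = 4 * 256 = 1024
4^10 = (4^5)^2 = 1024^2 = 1048576
4^11 = 4 * 4^10 = 4 * 1048576 = 4194304
4^22 = (4^11)^2 = 4194304^2 = 17592186044416
4^23 = 4 * 4^22 = 4 * 17592186044416 = 70368744177664

Result: 70368744177664
Multiplications needed: 7 (7 lines after 4^1)

4^23 = 70368744177664. Using exponentiation by squaring, this requires 7 multiplications. The key idea: if the exponent is even, square the half-power; if odd, multiply by the base once.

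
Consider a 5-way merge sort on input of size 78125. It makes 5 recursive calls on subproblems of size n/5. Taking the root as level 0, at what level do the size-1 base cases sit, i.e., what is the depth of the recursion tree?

For divide and conquer with division factor 5:

Problem sizes at each level:
Level 0: 78125
Level 1: 15625
Level 2: 3125
Level 3: 625
Level 4: 125
Level 5: 25
Level 6: 5
Level 7: 1

The root is level 0 and the size-1 base case is level 7 (the tree spans levels 0 through 7, i.e. 8 levels counting the root), so the depth is the number of divisions: log_5(78125) = 7

The recursion tree depth is log_5(78125) = 7. At each level, the problem size is divided by 5, so it takes 7 divisions to reduce to a base case of size 1. The algorithm makes 5 recursive calls at each level.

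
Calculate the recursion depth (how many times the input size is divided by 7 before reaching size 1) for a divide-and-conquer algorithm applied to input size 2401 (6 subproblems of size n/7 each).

For divide and conquer with division factor 7:

Problem sizes at each level:
Level 0: 2401
Level 1: 343
Level 2: 49
Level 3: 7
Level 4: 1

The root is level 0 and the size-1 base case is level 4 (the tree spans levels 0 through 4, i.e. 5 levels counting the root), so the depth is the number of divisions: log_7(2401) = 4

The recursion tree depth is log_7(2401) = 4. At each level, the problem size is divided by 7, so it takes 4 divisions to reduce to a base case of size 1. The algorithm makes 6 recursive calls at each level.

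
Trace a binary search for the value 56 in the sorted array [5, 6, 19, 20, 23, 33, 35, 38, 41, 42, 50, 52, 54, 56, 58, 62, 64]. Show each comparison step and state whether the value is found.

Binary search for 56 in [5, 6, 19, 20, 23, 33, 35, 38, 41, 42, 50, 52, 54, 56, 58, 62, 64]:

lo=0, hi=16, mid=8, arr[mid]=41 -> 41 < 56, search right half
lo=9, hi=16, mid=12, arr[mid]=54 -> 54 < 56, search right half
lo=13, hi=16, mid=14, arr[mid]=58 -> 58 > 56, search left half
lo=13, hi=13, mid=13, arr[mid]=56 -> Found target at index 13!

Binary search finds 56 at index 13 after 4 comparisons. The search repeatedly halves the search space by comparing with the middle element.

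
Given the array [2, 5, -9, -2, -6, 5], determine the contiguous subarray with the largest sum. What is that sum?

Using Kadane's algorithm on [2, 5, -9, -2, -6, 5]:

Scanning through the array:
Position 1 (value 5): max_ending_here = 7, max_so_far = 7
Position 2 (value -9): max_ending_here = -2, max_so_far = 7
Position 3 (value -2): max_ending_here = -2, max_so_far = 7
Position 4 (value -6): max_ending_here = -6, max_so_far = 7
Position 5 (value 5): max_ending_here = 5, max_so_far = 7

Maximum subarray: [2, 5]
Maximum sum: 7

The maximum subarray is [2, 5] with sum 7. This subarray runs from index 0 to index 1.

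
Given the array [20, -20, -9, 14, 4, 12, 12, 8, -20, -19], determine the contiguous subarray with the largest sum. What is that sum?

Using Kadane's algorithm on [20, -20, -9, 14, 4, 12, 12, 8, -20, -19]:

Scanning through the array:
Position 1 (value -20): max_ending_here = 0, max_so_far = 20
Position 2 (value -9): max_ending_here = -9, max_so_far = 20
Position 3 (value 14): max_ending_here = 14, max_so_far = 20
Position 4 (value 4): max_ending_here = 18, max_so_far = 20
Position 5 (value 12): max_ending_here = 30, max_so_far = 30
Position 6 (value 12): max_ending_here = 42, max_so_far = 42
Position 7 (value 8): max_ending_here = 50, max_so_far = 50
Position 8 (value -20): max_ending_here = 30, max_so_far = 50
Position 9 (value -19): max_ending_here = 11, max_so_far = 50

Maximum subarray: [14, 4, 12, 12, 8]
Maximum sum: 50

The maximum subarray is [14, 4, 12, 12, 8] with sum 50. This subarray runs from index 3 to index 7.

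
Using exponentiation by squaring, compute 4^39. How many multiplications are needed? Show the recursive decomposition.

Computing 4^39 by squaring (build up from 4^1; each line after the first costs one multiplication):

4^1 = 4
4^2 = (4^1)^2 = 4^2 = 16
4^4 = (4^2)^2 = 16^2 = 256
4^8 = (4^4)^2 = 256^2 = 65536
4^9 = 4 * 4^8 = 4 * 65536 = 262144
4^18 = (4^9)^2 = 262144^2 = 68719476736
4^19 = 4 * 4^18 = 4 * 68719476736 = 274877906944
4^38 = (4^19)^2 = 274877906944^2 = 75557863725914323419136
4^39 = 4 * 4^38 = 4 * 75557863725914323419136 = 302231454903657293676544

Result: 302231454903657293676544
Multiplications needed: 8 (8 lines after 4^1)

4^39 = 302231454903657293676544. Using exponentiation by squaring, this requires 8 multiplications. The key idea: if the exponent is even, square the half-power; if odd, multiply by the base once.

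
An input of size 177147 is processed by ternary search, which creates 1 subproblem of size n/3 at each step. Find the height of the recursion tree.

For divide and conquer with division factor 3:

Problem sizes at each level:
Level 0: 177147
Level 1: 59049
Level 2: 19683
Level 3: 6561
Level 4: 2187
Level 5: 729
Level 6: 243
Level 7: 81
Level 8: 27
Level 9: 9
Level 10: 3
Level 11: 1

The root is level 0 and the size-1 base case is level 11 (the tree spans levels 0 through 11, i.e. 12 levels counting the root), so the depth is the number of divisions: log_3(177147) = 11

The recursion tree depth is log_3(177147) = 11. At each level, the problem size is divided by 3, so it takes 11 divisions to reduce to a base case of size 1. The algorithm makes 1 recursive call at each level.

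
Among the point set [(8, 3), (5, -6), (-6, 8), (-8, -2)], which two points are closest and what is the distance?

Computing all pairwise distances among 4 points:

d((8, 3), (5, -6)) = 9.4868 <-- minimum
d((8, 3), (-6, 8)) = 14.8661
d((8, 3), (-8, -2)) = 16.7631
d((5, -6), (-6, 8)) = 17.8045
d((5, -6), (-8, -2)) = 13.6015
d((-6, 8), (-8, -2)) = 10.198

Closest pair: (8, 3) and (5, -6) with distance 9.4868

The closest pair is (8, 3) and (5, -6) with Euclidean distance 9.4868. For 4 points, brute-force pairwise comparison is shown above. For large n, the divide-and-conquer algorithm (sort by x, recurse on halves, check the dividing strip) achieves O(n log n).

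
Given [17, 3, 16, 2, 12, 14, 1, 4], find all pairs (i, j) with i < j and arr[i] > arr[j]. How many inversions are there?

Finding inversions in [17, 3, 16, 2, 12, 14, 1, 4]:

(0, 1): arr[0]=17 > arr[1]=3
(0, 2): arr[0]=17 > arr[2]=16
(0, 3): arr[0]=17 > arr[3]=2
(0, 4): arr[0]=17 > arr[4]=12
(0, 5): arr[0]=17 > arr[5]=14
(0, 6): arr[0]=17 > arr[6]=1
(0, 7): arr[0]=17 > arr[7]=4
(1, 3): arr[1]=3 > arr[3]=2
(1, 6): arr[1]=3 > arr[6]=1
(2, 3): arr[2]=16 > arr[3]=2
(2, 4): arr[2]=16 > arr[4]=12
(2, 5): arr[2]=16 > arr[5]=14
(2, 6): arr[2]=16 > arr[6]=1
(2, 7): arr[2]=16 > arr[7]=4
(3, 6): arr[3]=2 > arr[6]=1
(4, 6): arr[4]=12 > arr[6]=1
(4, 7): arr[4]=12 > arr[7]=4
(5, 6): arr[5]=14 > arr[6]=1
(5, 7): arr[5]=14 > arr[7]=4

Total inversions: 19

The array has 19 inversion(s): (0,1), (0,2), (0,3), (0,4), (0,5), (0,6), (0,7), (1,3), (1,6), (2,3), (2,4), (2,5), (2,6), (2,7), (3,6), (4,6), (4,7), (5,6), (5,7). Each pair (i,j) satisfies i < j and arr[i] > arr[j].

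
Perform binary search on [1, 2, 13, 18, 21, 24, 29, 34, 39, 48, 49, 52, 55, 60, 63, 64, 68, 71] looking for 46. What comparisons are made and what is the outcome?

Binary search for 46 in [1, 2, 13, 18, 21, 24, 29, 34, 39, 48, 49, 52, 55, 60, 63, 64, 68, 71]:

lo=0, hi=17, mid=8, arr[mid]=39 -> 39 < 46, search right half
lo=9, hi=17, mid=13, arr[mid]=60 -> 60 > 46, search left half
lo=9, hi=12, mid=10, arr[mid]=49 -> 49 > 46, search left half
lo=9, hi=9, mid=9, arr[mid]=48 -> 48 > 46, search left half
lo=9 > hi=8, target 46 not found

Binary search determines that 46 is not in the array after 4 comparisons. The search space was exhausted without finding the target.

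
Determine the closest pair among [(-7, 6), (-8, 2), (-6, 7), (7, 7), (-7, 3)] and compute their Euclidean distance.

Computing all pairwise distances among 5 points:

d((-7, 6), (-8, 2)) = 4.1231
d((-7, 6), (-6, 7)) = 1.4142 <-- minimum
d((-7, 6), (7, 7)) = 14.0357
d((-7, 6), (-7, 3)) = 3.0
d((-8, 2), (-6, 7)) = 5.3852
d((-8, 2), (7, 7)) = 15.8114
d((-8, 2), (-7, 3)) = 1.4142 <-- minimum
d((-6, 7), (7, 7)) = 13.0
d((-6, 7), (-7, 3)) = 4.1231
d((7, 7), (-7, 3)) = 14.5602

Minimum distance: 1.4142 (tie among 2 pairs: (-7, 6) and (-6, 7); (-8, 2) and (-7, 3))

The minimum Euclidean distance is 1.4142. There is a tie: 2 pairs achieve this minimum — (-7, 6) and (-6, 7); (-8, 2) and (-7, 3). Any of these is a valid closest pair. For 5 points, brute-force pairwise comparison is shown above. For large n, the divide-and-conquer algorithm (sort by x, recurse on halves, check the dividing strip) achieves O(n log n).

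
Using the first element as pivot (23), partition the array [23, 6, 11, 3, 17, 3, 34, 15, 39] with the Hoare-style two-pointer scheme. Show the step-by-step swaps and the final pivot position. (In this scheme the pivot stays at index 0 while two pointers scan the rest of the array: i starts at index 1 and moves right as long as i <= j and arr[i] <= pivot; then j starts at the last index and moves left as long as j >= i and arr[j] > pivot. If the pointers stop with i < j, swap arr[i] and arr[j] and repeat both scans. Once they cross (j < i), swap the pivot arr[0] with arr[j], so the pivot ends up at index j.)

Hoare-style two-pointer partition with pivot = 23:

Initial array: [23, 6, 11, 3, 17, 3, 34, 15, 39]

Pointers start at i = 1, j = 8.
i stops at index 6 (arr[6]=34 > 23), j stops at index 7 (arr[7]=15 <= 23): swap arr[6] and arr[7], array becomes [23, 6, 11, 3, 17, 3, 15, 34, 39]
i ends at 7, j ends at 6: the pointers have crossed (j < i), so scanning stops.

Swap pivot arr[0] with arr[6] to place pivot at position 6: [15, 6, 11, 3, 17, 3, 23, 34, 39]
Pivot position: 6

After partitioning with pivot 23, the array becomes [15, 6, 11, 3, 17, 3, 23, 34, 39]. The pivot is placed at index 6. All elements to the left of the pivot are <= 23, and all elements to the right are > 23.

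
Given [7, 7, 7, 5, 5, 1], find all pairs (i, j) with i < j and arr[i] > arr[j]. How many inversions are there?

Finding inversions in [7, 7, 7, 5, 5, 1]:

(0, 3): arr[0]=7 > arr[3]=5
(0, 4): arr[0]=7 > arr[4]=5
(0, 5): arr[0]=7 > arr[5]=1
(1, 3): arr[1]=7 > arr[3]=5
(1, 4): arr[1]=7 > arr[4]=5
(1, 5): arr[1]=7 > arr[5]=1
(2, 3): arr[2]=7 > arr[3]=5
(2, 4): arr[2]=7 > arr[4]=5
(2, 5): arr[2]=7 > arr[5]=1
(3, 5): arr[3]=5 > arr[5]=1
(4, 5): arr[4]=5 > arr[5]=1

Total inversions: 11

The array has 11 inversion(s): (0,3), (0,4), (0,5), (1,3), (1,4), (1,5), (2,3), (2,4), (2,5), (3,5), (4,5). Each pair (i,j) satisfies i < j and arr[i] > arr[j].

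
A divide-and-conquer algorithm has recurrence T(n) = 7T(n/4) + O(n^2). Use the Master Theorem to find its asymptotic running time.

Master Theorem for T(n) = 7T(n/4) + O(n^2):

a = 7, b = 4, c = 2
log_b(a) = log_4(7) = 1.4037

Case 3: c = 2 > log_4(7) = 1.4037
T(n) = O(n^2) = O(n^2)

For T(n) = 7T(n/4) + O(n^2): log_4(7) = 1.4037. This is Case 3 of the Master Theorem (c > log_b(a), work dominated by root), giving O(n^2).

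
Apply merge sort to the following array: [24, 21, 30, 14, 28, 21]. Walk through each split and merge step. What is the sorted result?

Merge sort trace:

Split: [24, 21, 30, 14, 28, 21] -> [24, 21, 30] and [14, 28, 21]
  Split: [24, 21, 30] -> [24] and [21, 30]
    Split: [21, 30] -> [21] and [30]
    Merge: [21] + [30] -> [21, 30]
  Merge: [24] + [21, 30] -> [21, 24, 30]
  Split: [14, 28, 21] -> [14] and [28, 21]
    Split: [28, 21] -> [28] and [21]
    Merge: [28] + [21] -> [21, 28]
  Merge: [14] + [21, 28] -> [14, 21, 28]
Merge: [21, 24, 30] + [14, 21, 28] -> [14, 21, 21, 24, 28, 30]

Final sorted array: [14, 21, 21, 24, 28, 30]

The merge sort proceeds by recursively splitting the array and merging sorted halves.
After all merges, the sorted array is [14, 21, 21, 24, 28, 30].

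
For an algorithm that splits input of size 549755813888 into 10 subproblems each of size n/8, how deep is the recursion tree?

For divide and conquer with division factor 8:

Problem sizes at each level:
Level 0: 549755813888
Level 1: 68719476736
Level 2: 8589934592
Level 3: 1073741824
Level 4: 134217728
Level 5: 16777216
Level 6: 2097152
Level 7: 262144
Level 8: 32768
Level 9: 4096
Level 10: 512
Level 11: 64
Level 12: 8
Level 13: 1

The root is level 0 and the size-1 base case is level 13 (the tree spans levels 0 through 13, i.e. 14 levels counting the root), so the depth is the number of divisions: log_8(549755813888) = 13

The recursion tree depth is log_8(549755813888) = 13. At each level, the problem size is divided by 8, so it takes 13 divisions to reduce to a base case of size 1. The algorithm makes 10 recursive calls at each level.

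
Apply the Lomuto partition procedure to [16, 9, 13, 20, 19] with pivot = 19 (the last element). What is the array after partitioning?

Lomuto partition with pivot = 19:

Initial array: [16, 9, 13, 20, 19]

arr[0]=16 <= 19: swap with position 0, array becomes [16, 9, 13, 20, 19]
arr[1]=9 <= 19: swap with position 1, array becomes [16, 9, 13, 20, 19]
arr[2]=13 <= 19: swap with position 2, array becomes [16, 9, 13, 20, 19]
arr[3]=20 > 19: no swap

Place pivot at position 3: [16, 9, 13, 19, 20]
Pivot position: 3

After partitioning with pivot 19, the array becomes [16, 9, 13, 19, 20]. The pivot is placed at index 3. All elements to the left of the pivot are <= 19, and all elements to the right are > 19.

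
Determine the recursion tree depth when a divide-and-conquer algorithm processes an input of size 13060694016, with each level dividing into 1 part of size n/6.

For divide and conquer with division factor 6:

Problem sizes at each level:
Level 0: 13060694016
Level 1: 2176782336
Level 2: 362797056
Level 3: 60466176
Level 4: 10077696
Level 5: 1679616
Level 6: 279936
Level 7: 46656
Level 8: 7776
Level 9: 1296
Level 10: 216
Level 11: 36
Level 12: 6
Level 13: 1

The root is level 0 and the size-1 base case is level 13 (the tree spans levels 0 through 13, i.e. 14 levels counting the root), so the depth is the number of divisions: log_6(13060694016) = 13

The recursion tree depth is log_6(13060694016) = 13. At each level, the problem size is divided by 6, so it takes 13 divisions to reduce to a base case of size 1. The algorithm makes 1 recursive call at each level.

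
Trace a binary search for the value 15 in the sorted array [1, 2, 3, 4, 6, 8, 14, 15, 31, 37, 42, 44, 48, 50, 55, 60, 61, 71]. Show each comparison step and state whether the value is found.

Binary search for 15 in [1, 2, 3, 4, 6, 8, 14, 15, 31, 37, 42, 44, 48, 50, 55, 60, 61, 71]:

lo=0, hi=17, mid=8, arr[mid]=31 -> 31 > 15, search left half
lo=0, hi=7, mid=3, arr[mid]=4 -> 4 < 15, search right half
lo=4, hi=7, mid=5, arr[mid]=8 -> 8 < 15, search right half
lo=6, hi=7, mid=6, arr[mid]=14 -> 14 < 15, search right half
lo=7, hi=7, mid=7, arr[mid]=15 -> Found target at index 7!

Binary search finds 15 at index 7 after 5 comparisons. The search repeatedly halves the search space by comparing with the middle element.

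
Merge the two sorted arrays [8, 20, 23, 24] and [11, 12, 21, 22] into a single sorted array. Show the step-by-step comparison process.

Merging process:

Compare 8 vs 11: take 8 from left. Merged: [8]
Compare 20 vs 11: take 11 from right. Merged: [8, 11]
Compare 20 vs 12: take 12 from right. Merged: [8, 11, 12]
Compare 20 vs 21: take 20 from left. Merged: [8, 11, 12, 20]
Compare 23 vs 21: take 21 from right. Merged: [8, 11, 12, 20, 21]
Compare 23 vs 22: take 22 from right. Merged: [8, 11, 12, 20, 21, 22]
Append remaining from left: [23, 24]. Merged: [8, 11, 12, 20, 21, 22, 23, 24]

Final merged array: [8, 11, 12, 20, 21, 22, 23, 24]
Total comparisons: 6

The merged array is [8, 11, 12, 20, 21, 22, 23, 24], requiring 6 comparisons. The merge step runs in O(n) time where n is the total number of elements.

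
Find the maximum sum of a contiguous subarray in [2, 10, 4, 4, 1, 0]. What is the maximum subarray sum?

Using Kadane's algorithm on [2, 10, 4, 4, 1, 0]:

Scanning through the array:
Position 1 (value 10): max_ending_here = 12, max_so_far = 12
Position 2 (value 4): max_ending_here = 16, max_so_far = 16
Position 3 (value 4): max_ending_here = 20, max_so_far = 20
Position 4 (value 1): max_ending_here = 21, max_so_far = 21
Position 5 (value 0): max_ending_here = 21, max_so_far = 21

Maximum subarray: [2, 10, 4, 4, 1]
Maximum sum: 21

The maximum subarray is [2, 10, 4, 4, 1] with sum 21. This subarray runs from index 0 to index 4.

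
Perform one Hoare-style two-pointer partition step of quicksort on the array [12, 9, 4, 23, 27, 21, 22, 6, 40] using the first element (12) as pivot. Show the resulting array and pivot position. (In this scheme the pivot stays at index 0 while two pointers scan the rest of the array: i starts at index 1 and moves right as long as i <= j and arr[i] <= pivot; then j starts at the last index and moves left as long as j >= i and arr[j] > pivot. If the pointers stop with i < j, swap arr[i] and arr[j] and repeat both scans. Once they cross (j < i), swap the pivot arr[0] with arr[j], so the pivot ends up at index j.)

Hoare-style two-pointer partition with pivot = 12:

Initial array: [12, 9, 4, 23, 27, 21, 22, 6, 40]

Pointers start at i = 1, j = 8.
i stops at index 3 (arr[3]=23 > 12), j stops at index 7 (arr[7]=6 <= 12): swap arr[3] and arr[7], array becomes [12, 9, 4, 6, 27, 21, 22, 23, 40]
i ends at 4, j ends at 3: the pointers have crossed (j < i), so scanning stops.

Swap pivot arr[0] with arr[3] to place pivot at position 3: [6, 9, 4, 12, 27, 21, 22, 23, 40]
Pivot position: 3

After partitioning with pivot 12, the array becomes [6, 9, 4, 12, 27, 21, 22, 23, 40]. The pivot is placed at index 3. All elements to the left of the pivot are <= 12, and all elements to the right are > 12.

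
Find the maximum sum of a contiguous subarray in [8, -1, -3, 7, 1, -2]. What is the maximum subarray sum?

Using Kadane's algorithm on [8, -1, -3, 7, 1, -2]:

Scanning through the array:
Position 1 (value -1): max_ending_here = 7, max_so_far = 8
Position 2 (value -3): max_ending_here = 4, max_so_far = 8
Position 3 (value 7): max_ending_here = 11, max_so_far = 11
Position 4 (value 1): max_ending_here = 12, max_so_far = 12
Position 5 (value -2): max_ending_here = 10, max_so_far = 12

Maximum subarray: [8, -1, -3, 7, 1]
Maximum sum: 12

The maximum subarray is [8, -1, -3, 7, 1] with sum 12. This subarray runs from index 0 to index 4.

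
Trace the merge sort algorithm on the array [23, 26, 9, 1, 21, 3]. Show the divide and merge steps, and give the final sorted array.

Merge sort trace:

Split: [23, 26, 9, 1, 21, 3] -> [23, 26, 9] and [1, 21, 3]
  Split: [23, 26, 9] -> [23] and [26, 9]
    Split: [26, 9] -> [26] and [9]
    Merge: [26] + [9] -> [9, 26]
  Merge: [23] + [9, 26] -> [9, 23, 26]
  Split: [1, 21, 3] -> [1] and [21, 3]
    Split: [21, 3] -> [21] and [3]
    Merge: [21] + [3] -> [3, 21]
  Merge: [1] + [3, 21] -> [1, 3, 21]
Merge: [9, 23, 26] + [1, 3, 21] -> [1, 3, 9, 21, 23, 26]

Final sorted array: [1, 3, 9, 21, 23, 26]

The merge sort proceeds by recursively splitting the array and merging sorted halves.
After all merges, the sorted array is [1, 3, 9, 21, 23, 26].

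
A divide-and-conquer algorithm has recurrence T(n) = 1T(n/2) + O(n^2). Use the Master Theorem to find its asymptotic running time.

Master Theorem for T(n) = 1T(n/2) + O(n^2):

a = 1, b = 2, c = 2
log_b(a) = log_2(1) = 0.0000

Case 3: c = 2 > log_2(1) = 0.0000
T(n) = O(n^2) = O(n^2)

For T(n) = 1T(n/2) + O(n^2): log_2(1) = 0.0000. This is Case 3 of the Master Theorem (c > log_b(a), work dominated by root), giving O(n^2).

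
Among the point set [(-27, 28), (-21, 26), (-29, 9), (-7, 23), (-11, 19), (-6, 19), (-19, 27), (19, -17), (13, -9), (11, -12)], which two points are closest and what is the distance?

Computing all pairwise distances among 10 points:

d((-27, 28), (-21, 26)) = 6.3246
d((-27, 28), (-29, 9)) = 19.105
d((-27, 28), (-7, 23)) = 20.6155
d((-27, 28), (-11, 19)) = 18.3576
d((-27, 28), (-6, 19)) = 22.8473
d((-27, 28), (-19, 27)) = 8.0623
d((-27, 28), (19, -17)) = 64.3506
d((-27, 28), (13, -9)) = 54.4885
d((-27, 28), (11, -12)) = 55.1725
d((-21, 26), (-29, 9)) = 18.7883
d((-21, 26), (-7, 23)) = 14.3178
d((-21, 26), (-11, 19)) = 12.2066
d((-21, 26), (-6, 19)) = 16.5529
d((-21, 26), (-19, 27)) = 2.2361 <-- minimum
d((-21, 26), (19, -17)) = 58.7282
d((-21, 26), (13, -9)) = 48.7955
d((-21, 26), (11, -12)) = 49.679
d((-29, 9), (-7, 23)) = 26.0768
d((-29, 9), (-11, 19)) = 20.5913
d((-29, 9), (-6, 19)) = 25.0799
d((-29, 9), (-19, 27)) = 20.5913
d((-29, 9), (19, -17)) = 54.5894
d((-29, 9), (13, -9)) = 45.6946
d((-29, 9), (11, -12)) = 45.1774
d((-7, 23), (-11, 19)) = 5.6569
d((-7, 23), (-6, 19)) = 4.1231
d((-7, 23), (-19, 27)) = 12.6491
d((-7, 23), (19, -17)) = 47.7074
d((-7, 23), (13, -9)) = 37.7359
d((-7, 23), (11, -12)) = 39.3573
d((-11, 19), (-6, 19)) = 5.0
d((-11, 19), (-19, 27)) = 11.3137
d((-11, 19), (19, -17)) = 46.8615
d((-11, 19), (13, -9)) = 36.8782
d((-11, 19), (11, -12)) = 38.0132
d((-6, 19), (-19, 27)) = 15.2643
d((-6, 19), (19, -17)) = 43.8292
d((-6, 19), (13, -9)) = 33.8378
d((-6, 19), (11, -12)) = 35.3553
d((-19, 27), (19, -17)) = 58.1378
d((-19, 27), (13, -9)) = 48.1664
d((-19, 27), (11, -12)) = 49.2037
d((19, -17), (13, -9)) = 10.0
d((19, -17), (11, -12)) = 9.434
d((13, -9), (11, -12)) = 3.6056

Closest pair: (-21, 26) and (-19, 27) with distance 2.2361

The closest pair is (-21, 26) and (-19, 27) with Euclidean distance 2.2361. For 10 points, brute-force pairwise comparison is shown above. For large n, the divide-and-conquer algorithm (sort by x, recurse on halves, check the dividing strip) achieves O(n log n).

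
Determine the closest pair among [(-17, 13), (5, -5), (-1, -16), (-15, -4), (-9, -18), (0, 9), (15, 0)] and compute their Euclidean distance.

Computing all pairwise distances among 7 points:

d((-17, 13), (5, -5)) = 28.4253
d((-17, 13), (-1, -16)) = 33.121
d((-17, 13), (-15, -4)) = 17.1172
d((-17, 13), (-9, -18)) = 32.0156
d((-17, 13), (0, 9)) = 17.4642
d((-17, 13), (15, 0)) = 34.5398
d((5, -5), (-1, -16)) = 12.53
d((5, -5), (-15, -4)) = 20.025
d((5, -5), (-9, -18)) = 19.105
d((5, -5), (0, 9)) = 14.8661
d((5, -5), (15, 0)) = 11.1803
d((-1, -16), (-15, -4)) = 18.4391
d((-1, -16), (-9, -18)) = 8.2462 <-- minimum
d((-1, -16), (0, 9)) = 25.02
d((-1, -16), (15, 0)) = 22.6274
d((-15, -4), (-9, -18)) = 15.2315
d((-15, -4), (0, 9)) = 19.8494
d((-15, -4), (15, 0)) = 30.2655
d((-9, -18), (0, 9)) = 28.4605
d((-9, -18), (15, 0)) = 30.0
d((0, 9), (15, 0)) = 17.4929

Closest pair: (-1, -16) and (-9, -18) with distance 8.2462

The closest pair is (-1, -16) and (-9, -18) with Euclidean distance 8.2462. For 7 points, brute-force pairwise comparison is shown above. For large n, the divide-and-conquer algorithm (sort by x, recurse on halves, check the dividing strip) achieves O(n log n).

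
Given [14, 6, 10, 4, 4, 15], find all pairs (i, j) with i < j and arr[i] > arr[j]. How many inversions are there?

Finding inversions in [14, 6, 10, 4, 4, 15]:

(0, 1): arr[0]=14 > arr[1]=6
(0, 2): arr[0]=14 > arr[2]=10
(0, 3): arr[0]=14 > arr[3]=4
(0, 4): arr[0]=14 > arr[4]=4
(1, 3): arr[1]=6 > arr[3]=4
(1, 4): arr[1]=6 > arr[4]=4
(2, 3): arr[2]=10 > arr[3]=4
(2, 4): arr[2]=10 > arr[4]=4

Total inversions: 8

The array has 8 inversion(s): (0,1), (0,2), (0,3), (0,4), (1,3), (1,4), (2,3), (2,4). Each pair (i,j) satisfies i < j and arr[i] > arr[j].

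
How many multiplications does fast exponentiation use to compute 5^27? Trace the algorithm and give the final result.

Computing 5^27 by squaring (build up from 5^1; each line after the first costs one multiplication):

5^1 = 5
5^2 = (5^1)^2 = 5^2 = 25
5^3 = 5 * 5^2 = 5 * 25 = 125
5^6 = (5^3)^2 = 125^2 = 15625
5^12 = (5^6)^2 = 15625^2 = 244140625
5^13 = 5 * 5^12 = 5 * 244140625 = 1220703125
5^26 = (5^13)^2 = 1220703125^2 = 1490116119384765625
5^27 = 5 * 5^26 = 5 * 1490116119384765625 = 7450580596923828125

Result: 7450580596923828125
Multiplications needed: 7 (7 lines after 5^1)

5^27 = 7450580596923828125. Using exponentiation by squaring, this requires 7 multiplications. The key idea: if the exponent is even, square the half-power; if odd, multiply by the base once.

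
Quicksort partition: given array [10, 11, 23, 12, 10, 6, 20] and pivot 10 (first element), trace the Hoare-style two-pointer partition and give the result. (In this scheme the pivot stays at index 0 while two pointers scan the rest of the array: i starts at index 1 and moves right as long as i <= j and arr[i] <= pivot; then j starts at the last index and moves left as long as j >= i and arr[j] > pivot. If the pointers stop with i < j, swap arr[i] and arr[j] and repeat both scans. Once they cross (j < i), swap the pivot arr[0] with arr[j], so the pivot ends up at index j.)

Hoare-style two-pointer partition with pivot = 10:

Initial array: [10, 11, 23, 12, 10, 6, 20]

Pointers start at i = 1, j = 6.
i stops at index 1 (arr[1]=11 > 10), j stops at index 5 (arr[5]=6 <= 10): swap arr[1] and arr[5], array becomes [10, 6, 23, 12, 10, 11, 20]
i stops at index 2 (arr[2]=23 > 10), j stops at index 4 (arr[4]=10 <= 10): swap arr[2] and arr[4], array becomes [10, 6, 10, 12, 23, 11, 20]
i ends at 3, j ends at 2: the pointers have crossed (j < i), so scanning stops.

Swap pivot arr[0] with arr[2] to place pivot at position 2: [10, 6, 10, 12, 23, 11, 20]
Pivot position: 2

After partitioning with pivot 10, the array becomes [10, 6, 10, 12, 23, 11, 20]. The pivot is placed at index 2. All elements to the left of the pivot are <= 10, and all elements to the right are > 10.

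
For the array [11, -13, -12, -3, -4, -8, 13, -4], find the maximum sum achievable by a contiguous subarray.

Using Kadane's algorithm on [11, -13, -12, -3, -4, -8, 13, -4]:

Scanning through the array:
Position 1 (value -13): max_ending_here = -2, max_so_far = 11
Position 2 (value -12): max_ending_here = -12, max_so_far = 11
Position 3 (value -3): max_ending_here = -3, max_so_far = 11
Position 4 (value -4): max_ending_here = -4, max_so_far = 11
Position 5 (value -8): max_ending_here = -8, max_so_far = 11
Position 6 (value 13): max_ending_here = 13, max_so_far = 13
Position 7 (value -4): max_ending_here = 9, max_so_far = 13

Maximum subarray: [13]
Maximum sum: 13

The maximum subarray is [13] with sum 13. This subarray runs from index 6 to index 6.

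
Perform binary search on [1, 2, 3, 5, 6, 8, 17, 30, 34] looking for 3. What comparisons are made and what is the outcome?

Binary search for 3 in [1, 2, 3, 5, 6, 8, 17, 30, 34]:

lo=0, hi=8, mid=4, arr[mid]=6 -> 6 > 3, search left half
lo=0, hi=3, mid=1, arr[mid]=2 -> 2 < 3, search right half
lo=2, hi=3, mid=2, arr[mid]=3 -> Found target at index 2!

Binary search finds 3 at index 2 after 3 comparisons. The search repeatedly halves the search space by comparing with the middle element.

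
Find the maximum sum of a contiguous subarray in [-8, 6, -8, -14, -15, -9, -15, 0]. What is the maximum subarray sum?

Using Kadane's algorithm on [-8, 6, -8, -14, -15, -9, -15, 0]:

Scanning through the array:
Position 1 (value 6): max_ending_here = 6, max_so_far = 6
Position 2 (value -8): max_ending_here = -2, max_so_far = 6
Position 3 (value -14): max_ending_here = -14, max_so_far = 6
Position 4 (value -15): max_ending_here = -15, max_so_far = 6
Position 5 (value -9): max_ending_here = -9, max_so_far = 6
Position 6 (value -15): max_ending_here = -15, max_so_far = 6
Position 7 (value 0): max_ending_here = 0, max_so_far = 6

Maximum subarray: [6]
Maximum sum: 6

The maximum subarray is [6] with sum 6. This subarray runs from index 1 to index 1.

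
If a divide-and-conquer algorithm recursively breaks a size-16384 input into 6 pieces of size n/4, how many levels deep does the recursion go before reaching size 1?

For divide and conquer with division factor 4:

Problem sizes at each level:
Level 0: 16384
Level 1: 4096
Level 2: 1024
Level 3: 256
Level 4: 64
Level 5: 16
Level 6: 4
Level 7: 1

The root is level 0 and the size-1 base case is level 7 (the tree spans levels 0 through 7, i.e. 8 levels counting the root), so the depth is the number of divisions: log_4(16384) = 7

The recursion tree depth is log_4(16384) = 7. At each level, the problem size is divided by 4, so it takes 7 divisions to reduce to a base case of size 1. The algorithm makes 6 recursive calls at each level.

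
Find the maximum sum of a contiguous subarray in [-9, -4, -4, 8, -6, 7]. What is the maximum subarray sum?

Using Kadane's algorithm on [-9, -4, -4, 8, -6, 7]:

Scanning through the array:
Position 1 (value -4): max_ending_here = -4, max_so_far = -4
Position 2 (value -4): max_ending_here = -4, max_so_far = -4
Position 3 (value 8): max_ending_here = 8, max_so_far = 8
Position 4 (value -6): max_ending_here = 2, max_so_far = 8
Position 5 (value 7): max_ending_here = 9, max_so_far = 9

Maximum subarray: [8, -6, 7]
Maximum sum: 9

The maximum subarray is [8, -6, 7] with sum 9. This subarray runs from index 3 to index 5.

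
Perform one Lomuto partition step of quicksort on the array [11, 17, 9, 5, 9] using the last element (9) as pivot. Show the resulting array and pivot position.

Lomuto partition with pivot = 9:

Initial array: [11, 17, 9, 5, 9]

arr[0]=11 > 9: no swap
arr[1]=17 > 9: no swap
arr[2]=9 <= 9: swap with position 0, array becomes [9, 17, 11, 5, 9]
arr[3]=5 <= 9: swap with position 1, array becomes [9, 5, 11, 17, 9]

Place pivot at position 2: [9, 5, 9, 17, 11]
Pivot position: 2

After partitioning with pivot 9, the array becomes [9, 5, 9, 17, 11]. The pivot is placed at index 2. All elements to the left of the pivot are <= 9, and all elements to the right are > 9.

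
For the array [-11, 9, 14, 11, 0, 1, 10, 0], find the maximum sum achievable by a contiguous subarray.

Using Kadane's algorithm on [-11, 9, 14, 11, 0, 1, 10, 0]:

Scanning through the array:
Position 1 (value 9): max_ending_here = 9, max_so_far = 9
Position 2 (value 14): max_ending_here = 23, max_so_far = 23
Position 3 (value 11): max_ending_here = 34, max_so_far = 34
Position 4 (value 0): max_ending_here = 34, max_so_far = 34
Position 5 (value 1): max_ending_here = 35, max_so_far = 35
Position 6 (value 10): max_ending_here = 45, max_so_far = 45
Position 7 (value 0): max_ending_here = 45, max_so_far = 45

Maximum subarray: [9, 14, 11, 0, 1, 10]
Maximum sum: 45

The maximum subarray is [9, 14, 11, 0, 1, 10] with sum 45. This subarray runs from index 1 to index 6.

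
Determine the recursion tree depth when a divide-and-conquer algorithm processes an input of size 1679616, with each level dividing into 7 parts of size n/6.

For divide and conquer with division factor 6:

Problem sizes at each level:
Level 0: 1679616
Level 1: 279936
Level 2: 46656
Level 3: 7776
Level 4: 1296
Level 5: 216
Level 6: 36
Level 7: 6
Level 8: 1

The root is level 0 and the size-1 base case is level 8 (the tree spans levels 0 through 8, i.e. 9 levels counting the root), so the depth is the number of divisions: log_6(1679616) = 8

The recursion tree depth is log_6(1679616) = 8. At each level, the problem size is divided by 6, so it takes 8 divisions to reduce to a base case of size 1. The algorithm makes 7 recursive calls at each level.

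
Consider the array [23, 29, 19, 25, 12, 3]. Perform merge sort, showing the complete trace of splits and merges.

Merge sort trace:

Split: [23, 29, 19, 25, 12, 3] -> [23, 29, 19] and [25, 12, 3]
  Split: [23, 29, 19] -> [23] and [29, 19]
    Split: [29, 19] -> [29] and [19]
    Merge: [29] + [19] -> [19, 29]
  Merge: [23] + [19, 29] -> [19, 23, 29]
  Split: [25, 12, 3] -> [25] and [12, 3]
    Split: [12, 3] -> [12] and [3]
    Merge: [12] + [3] -> [3, 12]
  Merge: [25] + [3, 12] -> [3, 12, 25]
Merge: [19, 23, 29] + [3, 12, 25] -> [3, 12, 19, 23, 25, 29]

Final sorted array: [3, 12, 19, 23, 25, 29]

The merge sort proceeds by recursively splitting the array and merging sorted halves.
After all merges, the sorted array is [3, 12, 19, 23, 25, 29].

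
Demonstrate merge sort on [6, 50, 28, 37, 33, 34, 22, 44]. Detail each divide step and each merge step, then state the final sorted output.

Merge sort trace:

Split: [6, 50, 28, 37, 33, 34, 22, 44] -> [6, 50, 28, 37] and [33, 34, 22, 44]
  Split: [6, 50, 28, 37] -> [6, 50] and [28, 37]
    Split: [6, 50] -> [6] and [50]
    Merge: [6] + [50] -> [6, 50]
    Split: [28, 37] -> [28] and [37]
    Merge: [28] + [37] -> [28, 37]
  Merge: [6, 50] + [28, 37] -> [6, 28, 37, 50]
  Split: [33, 34, 22, 44] -> [33, 34] and [22, 44]
    Split: [33, 34] -> [33] and [34]
    Merge: [33] + [34] -> [33, 34]
    Split: [22, 44] -> [22] and [44]
    Merge: [22] + [44] -> [22, 44]
  Merge: [33, 34] + [22, 44] -> [22, 33, 34, 44]
Merge: [6, 28, 37, 50] + [22, 33, 34, 44] -> [6, 22, 28, 33, 34, 37, 44, 50]

Final sorted array: [6, 22, 28, 33, 34, 37, 44, 50]

The merge sort proceeds by recursively splitting the array and merging sorted halves.
After all merges, the sorted array is [6, 22, 28, 33, 34, 37, 44, 50].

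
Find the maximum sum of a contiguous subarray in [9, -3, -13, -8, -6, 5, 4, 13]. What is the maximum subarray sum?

Using Kadane's algorithm on [9, -3, -13, -8, -6, 5, 4, 13]:

Scanning through the array:
Position 1 (value -3): max_ending_here = 6, max_so_far = 9
Position 2 (value -13): max_ending_here = -7, max_so_far = 9
Position 3 (value -8): max_ending_here = -8, max_so_far = 9
Position 4 (value -6): max_ending_here = -6, max_so_far = 9
Position 5 (value 5): max_ending_here = 5, max_so_far = 9
Position 6 (value 4): max_ending_here = 9, max_so_far = 9
Position 7 (value 13): max_ending_here = 22, max_so_far = 22

Maximum subarray: [5, 4, 13]
Maximum sum: 22

The maximum subarray is [5, 4, 13] with sum 22. This subarray runs from index 5 to index 7.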